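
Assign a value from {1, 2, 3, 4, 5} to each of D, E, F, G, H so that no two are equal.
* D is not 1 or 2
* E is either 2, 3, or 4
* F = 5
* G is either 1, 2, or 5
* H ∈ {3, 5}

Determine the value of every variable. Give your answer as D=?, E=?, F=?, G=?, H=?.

D=4, E=2, F=5, G=1, H=3

F must be 5 (only option left). So D, G, H can't be 5.
H has just one choice, so H = 3. Strike 3 from D, E.
D must be 4 (only option left). Eliminate 4 elsewhere: E.
E has just one choice, so E = 2. Remove 2 from G.
G has just one choice, so G = 1.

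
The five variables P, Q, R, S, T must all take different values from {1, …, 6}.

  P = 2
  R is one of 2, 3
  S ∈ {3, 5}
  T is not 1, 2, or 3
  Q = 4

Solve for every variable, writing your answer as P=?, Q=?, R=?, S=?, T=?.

P must be 2 (only option left). Remove 2 from R.
Q has just one choice, so Q = 4. So T can't be 4.
R must be 3 (only option left). So S can't be 3.
S has just one choice, so S = 5. Strike 5 from T.
T has just one choice, so T = 6.

P=2, Q=4, R=3, S=5, T=6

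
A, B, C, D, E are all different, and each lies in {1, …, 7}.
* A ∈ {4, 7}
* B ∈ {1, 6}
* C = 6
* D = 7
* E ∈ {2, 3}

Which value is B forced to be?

C's domain is down to {6}, so C = 6. Remove 6 from B.
So B = 1.

1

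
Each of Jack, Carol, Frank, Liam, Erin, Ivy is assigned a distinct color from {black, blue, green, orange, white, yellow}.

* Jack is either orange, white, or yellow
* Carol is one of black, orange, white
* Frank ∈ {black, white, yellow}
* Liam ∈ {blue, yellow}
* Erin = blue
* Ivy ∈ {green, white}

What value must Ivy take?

Erin must be blue (only option left). Strike blue from Liam.
Liam has just one choice, so Liam = yellow. Strike yellow from Jack, Frank.
The 4 still-open variables together cover exactly {black, green, orange, white} — 4 values for 4 variables — and green appears only in Ivy's list, so Ivy = green.

green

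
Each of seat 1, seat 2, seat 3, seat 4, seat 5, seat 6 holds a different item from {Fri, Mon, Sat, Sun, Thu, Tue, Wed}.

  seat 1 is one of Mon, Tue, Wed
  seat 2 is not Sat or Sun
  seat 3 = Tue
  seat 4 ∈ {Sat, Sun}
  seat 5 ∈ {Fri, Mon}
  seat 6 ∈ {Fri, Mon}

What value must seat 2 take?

seat 3's domain is down to {Tue}, so seat 3 = Tue. Remove Tue from seat 1, seat 2.
seat 5 and seat 6 between them cover only {Fri, Mon} — a naked pair. Remove those values from seat 1, seat 2.
seat 1 must be Wed (only option left). Strike Wed from seat 2.
So seat 2 = Thu.

Thu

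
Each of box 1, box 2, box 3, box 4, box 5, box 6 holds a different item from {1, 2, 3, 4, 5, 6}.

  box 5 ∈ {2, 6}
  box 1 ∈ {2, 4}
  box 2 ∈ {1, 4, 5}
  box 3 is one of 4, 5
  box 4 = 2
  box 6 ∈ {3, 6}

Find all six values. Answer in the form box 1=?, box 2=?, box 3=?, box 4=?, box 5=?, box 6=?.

box 1=4, box 2=1, box 3=5, box 4=2, box 5=6, box 6=3

box 4 has just one choice, so box 4 = 2. Strike 2 from box 1, box 5.
box 5 must be 6 (only option left). Eliminate 6 elsewhere: box 6.
box 6's domain is down to {3}, so box 6 = 3.
That leaves box 1 = 4. Strike 4 from box 2, box 3.
box 3 must be 5 (only option left). Remove 5 from box 2.
box 2 has just one choice, so box 2 = 1.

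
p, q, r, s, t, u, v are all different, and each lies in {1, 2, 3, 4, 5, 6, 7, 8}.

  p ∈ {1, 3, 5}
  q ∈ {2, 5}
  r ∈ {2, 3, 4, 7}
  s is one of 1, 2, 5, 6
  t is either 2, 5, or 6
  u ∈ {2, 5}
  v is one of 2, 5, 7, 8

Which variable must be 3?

p

The 2 variables q and u are confined to {2, 5}, which locks those values in; drop them from p, r, s, t, v.
t's domain is down to {6}, so t = 6. Remove 6 from s.
That leaves s = 1. Eliminate 1 elsewhere: p.
So 3 goes to p.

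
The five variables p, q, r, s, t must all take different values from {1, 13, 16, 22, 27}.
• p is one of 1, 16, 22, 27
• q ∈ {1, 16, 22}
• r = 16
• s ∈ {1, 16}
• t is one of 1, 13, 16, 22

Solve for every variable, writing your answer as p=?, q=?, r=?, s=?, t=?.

r has just one choice, so r = 16. So p, q, s, t can't be 16.
That leaves s = 1. Remove 1 from p, q, t.
q's domain is down to {22}, so q = 22. Eliminate 22 elsewhere: p, t.
That leaves t = 13.
That leaves p = 27.

p=27, q=22, r=16, s=1, t=13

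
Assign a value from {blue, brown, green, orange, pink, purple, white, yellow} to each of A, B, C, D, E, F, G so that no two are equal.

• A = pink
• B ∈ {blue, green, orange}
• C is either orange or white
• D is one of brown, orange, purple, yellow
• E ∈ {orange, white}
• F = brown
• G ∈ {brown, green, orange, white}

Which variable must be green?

A must be pink (only option left).
F must be brown (only option left). So D, G can't be brown.
C and E share exactly the 2 values {orange, white}; by pigeonhole those values go to them, so strike orange, white from B, D, G.
So green goes to G.

G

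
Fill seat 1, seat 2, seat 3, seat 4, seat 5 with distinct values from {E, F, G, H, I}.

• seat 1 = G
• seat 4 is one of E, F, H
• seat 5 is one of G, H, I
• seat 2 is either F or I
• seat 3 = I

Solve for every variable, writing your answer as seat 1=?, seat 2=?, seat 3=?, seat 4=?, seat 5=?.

seat 1=G, seat 2=F, seat 3=I, seat 4=E, seat 5=H

seat 1 has just one choice, so seat 1 = G. So seat 5 can't be G.
That leaves seat 3 = I. Strike I from seat 2, seat 5.
seat 5 has just one choice, so seat 5 = H. Strike H from seat 4.
seat 2 must be F (only option left). Strike F from seat 4.
seat 4 must be E (only option left).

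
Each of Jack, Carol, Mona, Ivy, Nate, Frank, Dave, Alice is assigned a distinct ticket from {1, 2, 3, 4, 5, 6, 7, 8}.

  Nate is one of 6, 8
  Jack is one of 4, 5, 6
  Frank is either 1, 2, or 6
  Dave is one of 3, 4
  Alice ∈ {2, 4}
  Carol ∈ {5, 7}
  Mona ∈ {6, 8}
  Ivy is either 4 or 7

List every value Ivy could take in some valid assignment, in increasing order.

The 8 variables together cover exactly {1, 2, 3, 4, 5, 6, 7, 8} — 8 values for 8 variables — and 1 appears only in Frank's list, so Frank = 1.
Among the 7 still-open variables, 2 fits only Alice (and all 7 values in {2, 3, 4, 5, 6, 7, 8} must be used), so Alice = 2.
The 6 still-open variables draw from only 6 values {3, 4, 5, 6, 7, 8}, so each is used; only Dave can be 3, hence Dave = 3.
Mona and Nate between them cover only {6, 8} — a naked pair. Remove those values from Jack.
No further eliminations apply; Ivy can still be any of 4, 7.

4, 7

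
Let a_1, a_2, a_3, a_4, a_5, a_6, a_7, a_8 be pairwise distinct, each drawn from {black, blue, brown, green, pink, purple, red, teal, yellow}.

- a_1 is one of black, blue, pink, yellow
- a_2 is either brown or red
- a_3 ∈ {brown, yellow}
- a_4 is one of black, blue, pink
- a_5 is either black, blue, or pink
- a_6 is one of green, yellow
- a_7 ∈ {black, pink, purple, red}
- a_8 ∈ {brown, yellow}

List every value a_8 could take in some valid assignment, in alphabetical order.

Among the 8 variables, green fits only a_6 (and all 8 values in {black, blue, brown, green, pink, purple, red, yellow} must be used), so a_6 = green.
The 7 still-open variables draw from only 7 values {black, blue, brown, pink, purple, red, yellow}, so each is used; only a_7 can be purple, hence a_7 = purple.
The 6 still-open variables draw from only 6 values {black, blue, brown, pink, red, yellow}, so each is used; only a_2 can be red, hence a_2 = red.
The 2 variables a_3 and a_8 are confined to {brown, yellow}, which locks those values in; drop them from a_1.
No further eliminations apply; a_8 can still be any of brown, yellow.

brown, yellow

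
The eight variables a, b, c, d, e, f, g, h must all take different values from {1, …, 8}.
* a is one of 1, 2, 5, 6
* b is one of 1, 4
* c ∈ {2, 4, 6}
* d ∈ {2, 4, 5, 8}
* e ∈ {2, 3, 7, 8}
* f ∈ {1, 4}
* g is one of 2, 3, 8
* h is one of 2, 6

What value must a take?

5

The 8 variables together cover exactly {1, 2, 3, 4, 5, 6, 7, 8} — 8 values for 8 variables — and 7 appears only in e's list, so e = 7.
Among the 7 still-open variables, 3 fits only g (and all 7 values in {1, 2, 3, 4, 5, 6, 8} must be used), so g = 3.
Among the 6 still-open variables, 8 fits only d (and all 6 values in {1, 2, 4, 5, 6, 8} must be used), so d = 8.
Among the 5 still-open variables, 5 fits only a (and all 5 values in {1, 2, 4, 5, 6} must be used), so a = 5.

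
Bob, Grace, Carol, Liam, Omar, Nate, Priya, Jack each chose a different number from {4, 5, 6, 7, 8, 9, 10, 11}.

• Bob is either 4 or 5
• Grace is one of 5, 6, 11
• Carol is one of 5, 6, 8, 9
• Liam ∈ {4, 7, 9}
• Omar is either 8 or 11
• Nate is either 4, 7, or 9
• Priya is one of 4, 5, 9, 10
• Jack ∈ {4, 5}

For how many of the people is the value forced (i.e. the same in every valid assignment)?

The 8 variables together cover exactly {4, 5, 6, 7, 8, 9, 10, 11} — 8 values for 8 variables — and 10 appears only in Priya's list, so Priya = 10.
Bob and Jack between them cover only {4, 5} — a naked pair. Remove those values from Grace, Carol, Liam, Nate.
The 2 variables Liam and Nate are confined to {7, 9}, which locks those values in; drop them from Carol.
Determined: Priya=10. The other people each still have more than one consistent value. That makes 1.

1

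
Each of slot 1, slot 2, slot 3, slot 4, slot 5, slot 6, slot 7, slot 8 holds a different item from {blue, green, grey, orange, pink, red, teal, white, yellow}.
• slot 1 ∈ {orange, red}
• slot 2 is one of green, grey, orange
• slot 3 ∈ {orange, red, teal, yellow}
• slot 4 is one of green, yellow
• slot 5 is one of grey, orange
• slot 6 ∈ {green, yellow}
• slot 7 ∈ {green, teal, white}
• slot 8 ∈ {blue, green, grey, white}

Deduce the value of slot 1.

red

The 8 variables together cover exactly {blue, green, grey, orange, red, teal, white, yellow} — 8 values for 8 variables — and blue appears only in slot 8's list, so slot 8 = blue.
The 7 still-open variables together cover exactly {green, grey, orange, red, teal, white, yellow} — 7 values for 7 variables — and white appears only in slot 7's list, so slot 7 = white.
The 6 still-open variables draw from only 6 values {green, grey, orange, red, teal, yellow}, so each is used; only slot 3 can be teal, hence slot 3 = teal.
The 5 still-open variables together cover exactly {green, grey, orange, red, yellow} — 5 values for 5 variables — and red appears only in slot 1's list, so slot 1 = red.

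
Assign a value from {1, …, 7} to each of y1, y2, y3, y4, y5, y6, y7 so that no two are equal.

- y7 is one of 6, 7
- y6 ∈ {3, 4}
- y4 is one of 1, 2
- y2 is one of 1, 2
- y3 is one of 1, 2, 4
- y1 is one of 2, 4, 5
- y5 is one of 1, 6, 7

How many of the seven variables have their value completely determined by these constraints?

3

The 7 variables draw from only 7 values {1, 2, 3, 4, 5, 6, 7}, so each is used; only y6 can be 3, hence y6 = 3.
The 6 still-open variables together cover exactly {1, 2, 4, 5, 6, 7} — 6 values for 6 variables — and 5 appears only in y1's list, so y1 = 5.
The 5 still-open variables draw from only 5 values {1, 2, 4, 6, 7}, so each is used; only y3 can be 4, hence y3 = 4.
y2 and y4 share exactly the 2 values {1, 2}; by pigeonhole those values go to them, so strike 1, 2 from y5.
Determined: y1=5, y3=4, y6=3. The other variables each still have more than one consistent value. That makes 3.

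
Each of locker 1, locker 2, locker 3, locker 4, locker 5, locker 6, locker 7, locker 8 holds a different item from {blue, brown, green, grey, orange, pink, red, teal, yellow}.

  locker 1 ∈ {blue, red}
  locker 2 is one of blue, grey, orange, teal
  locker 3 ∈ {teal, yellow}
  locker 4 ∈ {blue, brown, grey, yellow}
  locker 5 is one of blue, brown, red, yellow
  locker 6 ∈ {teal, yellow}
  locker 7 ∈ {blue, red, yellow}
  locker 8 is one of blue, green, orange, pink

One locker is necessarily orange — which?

locker 3 and locker 6 share exactly the 2 values {teal, yellow}; by pigeonhole those values go to them, so strike teal, yellow from locker 2, locker 4, locker 5, locker 7.
locker 1 and locker 7 share exactly the 2 values {blue, red}; by pigeonhole those values go to them, so strike blue, red from locker 2, locker 4, locker 5, locker 8.
locker 5 must be brown (only option left). Remove brown from locker 4.
locker 4 has just one choice, so locker 4 = grey. Remove grey from locker 2.
So orange goes to locker 2.

locker 2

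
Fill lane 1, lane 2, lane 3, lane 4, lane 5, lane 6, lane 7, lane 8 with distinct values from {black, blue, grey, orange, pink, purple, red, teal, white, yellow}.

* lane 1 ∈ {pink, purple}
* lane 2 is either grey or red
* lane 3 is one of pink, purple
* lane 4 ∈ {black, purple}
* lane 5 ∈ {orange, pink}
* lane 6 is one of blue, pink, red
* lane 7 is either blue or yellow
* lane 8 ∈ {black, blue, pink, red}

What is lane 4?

Among the 8 variables, grey fits only lane 2 (and all 8 values in {black, blue, grey, orange, pink, purple, red, yellow} must be used), so lane 2 = grey.
Among the 7 still-open variables, orange fits only lane 5 (and all 7 values in {black, blue, orange, pink, purple, red, yellow} must be used), so lane 5 = orange.
Among the 6 still-open variables, yellow fits only lane 7 (and all 6 values in {black, blue, pink, purple, red, yellow} must be used), so lane 7 = yellow.
lane 1 and lane 3 share exactly the 2 values {pink, purple}; by pigeonhole those values go to them, so strike pink, purple from lane 4, lane 6, lane 8.
So lane 4 = black.

black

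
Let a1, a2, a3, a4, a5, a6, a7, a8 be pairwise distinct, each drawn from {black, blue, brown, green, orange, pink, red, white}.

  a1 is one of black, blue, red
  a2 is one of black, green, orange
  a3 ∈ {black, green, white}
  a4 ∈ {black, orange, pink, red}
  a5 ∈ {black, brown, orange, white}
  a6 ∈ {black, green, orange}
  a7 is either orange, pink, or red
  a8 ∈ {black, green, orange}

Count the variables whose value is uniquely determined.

3

Among the 8 variables, blue fits only a1 (and all 8 values in {black, blue, brown, green, orange, pink, red, white} must be used), so a1 = blue.
The 7 still-open variables together cover exactly {black, brown, green, orange, pink, red, white} — 7 values for 7 variables — and brown appears only in a5's list, so a5 = brown.
The 6 still-open variables draw from only 6 values {black, green, orange, pink, red, white}, so each is used; only a3 can be white, hence a3 = white.
a2, a6, a8 between them cover only {black, green, orange} — a naked triple. Remove those values from a4, a7.
Determined: a1=blue, a3=white, a5=brown. The other variables each still have more than one consistent value. That makes 3.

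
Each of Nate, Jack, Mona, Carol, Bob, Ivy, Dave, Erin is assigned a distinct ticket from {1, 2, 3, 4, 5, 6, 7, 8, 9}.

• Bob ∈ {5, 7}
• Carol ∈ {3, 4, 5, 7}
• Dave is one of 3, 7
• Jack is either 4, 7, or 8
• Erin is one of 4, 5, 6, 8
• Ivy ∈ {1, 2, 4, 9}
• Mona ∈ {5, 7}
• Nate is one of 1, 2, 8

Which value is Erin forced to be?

Mona and Bob between them cover only {5, 7} — a naked pair. Remove those values from Jack, Carol, Dave, Erin.
That leaves Dave = 3. Strike 3 from Carol.
Carol has just one choice, so Carol = 4. So Jack, Ivy, Erin can't be 4.
Jack's domain is down to {8}, so Jack = 8. Remove 8 from Nate, Erin.
So Erin = 6.

6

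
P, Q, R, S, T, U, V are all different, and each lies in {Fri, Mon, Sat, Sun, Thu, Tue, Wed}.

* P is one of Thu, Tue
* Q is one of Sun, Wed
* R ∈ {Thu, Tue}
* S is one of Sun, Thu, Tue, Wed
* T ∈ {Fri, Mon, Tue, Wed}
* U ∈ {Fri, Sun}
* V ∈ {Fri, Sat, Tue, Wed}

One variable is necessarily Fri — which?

Among the 7 variables, Mon fits only T (and all 7 values in {Fri, Mon, Sat, Sun, Thu, Tue, Wed} must be used), so T = Mon.
The 6 still-open variables draw from only 6 values {Fri, Sat, Sun, Thu, Tue, Wed}, so each is used; only V can be Sat, hence V = Sat.
Among the 5 still-open variables, Fri fits only U (and all 5 values in {Fri, Sun, Thu, Tue, Wed} must be used), so U = Fri.

U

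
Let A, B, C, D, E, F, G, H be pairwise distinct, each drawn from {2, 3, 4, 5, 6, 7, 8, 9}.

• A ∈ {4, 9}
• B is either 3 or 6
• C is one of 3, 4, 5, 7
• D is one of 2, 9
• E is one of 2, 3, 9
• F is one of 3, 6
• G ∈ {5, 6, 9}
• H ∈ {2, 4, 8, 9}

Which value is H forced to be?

8

The 8 variables draw from only 8 values {2, 3, 4, 5, 6, 7, 8, 9}, so each is used; only C can be 7, hence C = 7.
The 7 still-open variables draw from only 7 values {2, 3, 4, 5, 6, 8, 9}, so each is used; only G can be 5, hence G = 5.
Among the 6 still-open variables, 8 fits only H (and all 6 values in {2, 3, 4, 6, 8, 9} must be used), so H = 8.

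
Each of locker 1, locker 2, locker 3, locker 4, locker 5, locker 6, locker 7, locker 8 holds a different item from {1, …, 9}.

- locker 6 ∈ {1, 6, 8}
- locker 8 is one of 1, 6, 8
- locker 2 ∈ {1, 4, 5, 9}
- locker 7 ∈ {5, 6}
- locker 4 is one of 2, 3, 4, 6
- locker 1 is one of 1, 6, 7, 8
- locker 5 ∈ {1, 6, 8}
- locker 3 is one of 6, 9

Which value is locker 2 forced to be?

4

The 3 variables locker 5, locker 6, locker 8 are confined to {1, 6, 8}, which locks those values in; drop them from locker 1, locker 2, locker 3, locker 4, locker 7.
locker 1 has just one choice, so locker 1 = 7.
That leaves locker 3 = 9. Remove 9 from locker 2.
That leaves locker 7 = 5. Eliminate 5 elsewhere: locker 2.
So locker 2 = 4.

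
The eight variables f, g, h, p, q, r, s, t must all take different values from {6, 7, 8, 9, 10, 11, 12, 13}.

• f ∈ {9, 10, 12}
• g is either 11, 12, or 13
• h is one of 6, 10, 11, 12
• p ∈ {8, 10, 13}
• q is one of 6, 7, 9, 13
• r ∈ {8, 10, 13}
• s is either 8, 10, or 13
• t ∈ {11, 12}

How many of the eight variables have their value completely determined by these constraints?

The 8 variables together cover exactly {6, 7, 8, 9, 10, 11, 12, 13} — 8 values for 8 variables — and 7 appears only in q's list, so q = 7.
The 7 still-open variables draw from only 7 values {6, 8, 9, 10, 11, 12, 13}, so each is used; only h can be 6, hence h = 6.
Among the 6 still-open variables, 9 fits only f (and all 6 values in {8, 9, 10, 11, 12, 13} must be used), so f = 9.
p, r, s share exactly the 3 values {8, 10, 13}; by pigeonhole those values go to them, so strike 8, 10, 13 from g.
Determined: f=9, h=6, q=7. The other variables each still have more than one consistent value. That makes 3.

3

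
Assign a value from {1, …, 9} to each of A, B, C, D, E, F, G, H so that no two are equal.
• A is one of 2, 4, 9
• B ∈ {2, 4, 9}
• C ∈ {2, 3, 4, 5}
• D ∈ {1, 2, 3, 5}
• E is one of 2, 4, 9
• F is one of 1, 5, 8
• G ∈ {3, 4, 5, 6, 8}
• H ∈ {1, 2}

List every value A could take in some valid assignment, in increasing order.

The 8 variables together cover exactly {1, 2, 3, 4, 5, 6, 8, 9} — 8 values for 8 variables — and 6 appears only in G's list, so G = 6.
The 7 still-open variables together cover exactly {1, 2, 3, 4, 5, 8, 9} — 7 values for 7 variables — and 8 appears only in F's list, so F = 8.
The 3 variables A, B, E are confined to {2, 4, 9}, which locks those values in; drop them from C, D, H.
H has just one choice, so H = 1. Remove 1 from D.
No further eliminations apply; A can still be any of 2, 4, 9.

2, 4, 9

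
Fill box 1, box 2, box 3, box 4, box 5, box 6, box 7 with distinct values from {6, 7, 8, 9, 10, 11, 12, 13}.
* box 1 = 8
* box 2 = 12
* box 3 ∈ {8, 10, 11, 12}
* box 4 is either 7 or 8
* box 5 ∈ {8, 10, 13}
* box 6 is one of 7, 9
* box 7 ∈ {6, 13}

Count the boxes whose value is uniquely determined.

4

box 1 must be 8 (only option left). Remove 8 from box 3, box 4, box 5.
box 2's domain is down to {12}, so box 2 = 12. So box 3 can't be 12.
box 4 must be 7 (only option left). Eliminate 7 elsewhere: box 6.
box 6 has just one choice, so box 6 = 9.
Determined: box 1=8, box 2=12, box 4=7, box 6=9. The other boxes each still have more than one consistent value. That makes 4.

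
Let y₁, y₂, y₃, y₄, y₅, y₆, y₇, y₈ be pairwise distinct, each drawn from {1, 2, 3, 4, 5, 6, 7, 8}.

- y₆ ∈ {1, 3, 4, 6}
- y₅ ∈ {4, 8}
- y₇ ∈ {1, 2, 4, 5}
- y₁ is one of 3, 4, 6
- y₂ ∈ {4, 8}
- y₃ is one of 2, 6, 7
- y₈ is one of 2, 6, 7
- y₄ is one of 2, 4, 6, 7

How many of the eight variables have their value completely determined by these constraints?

The 8 variables draw from only 8 values {1, 2, 3, 4, 5, 6, 7, 8}, so each is used; only y₇ can be 5, hence y₇ = 5.
The 7 still-open variables draw from only 7 values {1, 2, 3, 4, 6, 7, 8}, so each is used; only y₆ can be 1, hence y₆ = 1.
The 6 still-open variables together cover exactly {2, 3, 4, 6, 7, 8} — 6 values for 6 variables — and 3 appears only in y₁'s list, so y₁ = 3.
The 2 variables y₂ and y₅ are confined to {4, 8}, which locks those values in; drop them from y₄.
Determined: y₁=3, y₆=1, y₇=5. The other variables each still have more than one consistent value. That makes 3.

3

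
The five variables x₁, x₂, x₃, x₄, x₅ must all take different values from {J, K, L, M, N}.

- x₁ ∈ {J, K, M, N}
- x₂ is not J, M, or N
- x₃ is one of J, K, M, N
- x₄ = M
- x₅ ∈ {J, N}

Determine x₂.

L

x₄'s domain is down to {M}, so x₄ = M. Eliminate M elsewhere: x₁, x₃.
Among the 4 still-open variables, L fits only x₂ (and all 4 values in {J, K, L, N} must be used), so x₂ = L.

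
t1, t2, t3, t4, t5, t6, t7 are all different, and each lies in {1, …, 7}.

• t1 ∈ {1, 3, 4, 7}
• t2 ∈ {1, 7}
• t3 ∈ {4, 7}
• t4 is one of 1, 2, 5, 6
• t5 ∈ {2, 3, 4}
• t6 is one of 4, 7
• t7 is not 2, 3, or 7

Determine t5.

2

The 2 variables t3 and t6 are confined to {4, 7}, which locks those values in; drop them from t1, t2, t5, t7.
t2 has just one choice, so t2 = 1. Remove 1 from t1, t4, t7.
t1 has just one choice, so t1 = 3. So t5 can't be 3.
So t5 = 2.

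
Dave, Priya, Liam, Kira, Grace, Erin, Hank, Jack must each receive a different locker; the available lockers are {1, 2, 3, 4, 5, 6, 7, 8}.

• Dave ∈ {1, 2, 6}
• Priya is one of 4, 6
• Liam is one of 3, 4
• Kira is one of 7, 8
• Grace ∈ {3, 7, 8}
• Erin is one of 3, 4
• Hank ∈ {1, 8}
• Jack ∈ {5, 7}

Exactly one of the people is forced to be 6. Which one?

Priya

The 8 variables together cover exactly {1, 2, 3, 4, 5, 6, 7, 8} — 8 values for 8 variables — and 2 appears only in Dave's list, so Dave = 2.
Among the 7 still-open variables, 1 fits only Hank (and all 7 values in {1, 3, 4, 5, 6, 7, 8} must be used), so Hank = 1.
The 6 still-open variables draw from only 6 values {3, 4, 5, 6, 7, 8}, so each is used; only Jack can be 5, hence Jack = 5.
Among the 5 still-open variables, 6 fits only Priya (and all 5 values in {3, 4, 6, 7, 8} must be used), so Priya = 6.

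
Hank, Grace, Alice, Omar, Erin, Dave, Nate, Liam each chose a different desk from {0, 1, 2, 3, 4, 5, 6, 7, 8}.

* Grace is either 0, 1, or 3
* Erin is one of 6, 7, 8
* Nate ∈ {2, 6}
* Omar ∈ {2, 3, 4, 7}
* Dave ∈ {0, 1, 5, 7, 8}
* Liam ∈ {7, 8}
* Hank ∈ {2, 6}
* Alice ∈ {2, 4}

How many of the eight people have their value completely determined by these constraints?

2

Hank and Nate share exactly the 2 values {2, 6}; by pigeonhole those values go to them, so strike 2, 6 from Alice, Omar, Erin.
That leaves Alice = 4. Strike 4 from Omar.
Erin and Liam between them cover only {7, 8} — a naked pair. Remove those values from Omar, Dave.
Omar must be 3 (only option left). Strike 3 from Grace.
Determined: Alice=4, Omar=3. The other people each still have more than one consistent value. That makes 2.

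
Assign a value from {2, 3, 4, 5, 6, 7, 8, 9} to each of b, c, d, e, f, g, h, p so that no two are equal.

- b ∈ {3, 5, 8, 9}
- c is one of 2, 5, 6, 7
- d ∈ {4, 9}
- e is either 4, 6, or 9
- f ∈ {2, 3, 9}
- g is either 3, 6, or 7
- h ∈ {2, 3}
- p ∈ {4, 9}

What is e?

6

Among the 8 variables, 8 fits only b (and all 8 values in {2, 3, 4, 5, 6, 7, 8, 9} must be used), so b = 8.
Among the 7 still-open variables, 5 fits only c (and all 7 values in {2, 3, 4, 5, 6, 7, 9} must be used), so c = 5.
The 6 still-open variables draw from only 6 values {2, 3, 4, 6, 7, 9}, so each is used; only g can be 7, hence g = 7.
Among the 5 still-open variables, 6 fits only e (and all 5 values in {2, 3, 4, 6, 9} must be used), so e = 6.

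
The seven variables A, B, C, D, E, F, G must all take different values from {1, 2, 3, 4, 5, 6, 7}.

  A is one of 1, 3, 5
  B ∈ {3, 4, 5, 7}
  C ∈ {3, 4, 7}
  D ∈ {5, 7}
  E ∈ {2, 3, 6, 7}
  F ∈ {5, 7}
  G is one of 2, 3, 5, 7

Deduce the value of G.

The 7 variables draw from only 7 values {1, 2, 3, 4, 5, 6, 7}, so each is used; only A can be 1, hence A = 1.
The 6 still-open variables draw from only 6 values {2, 3, 4, 5, 6, 7}, so each is used; only E can be 6, hence E = 6.
The 5 still-open variables together cover exactly {2, 3, 4, 5, 7} — 5 values for 5 variables — and 2 appears only in G's list, so G = 2.

2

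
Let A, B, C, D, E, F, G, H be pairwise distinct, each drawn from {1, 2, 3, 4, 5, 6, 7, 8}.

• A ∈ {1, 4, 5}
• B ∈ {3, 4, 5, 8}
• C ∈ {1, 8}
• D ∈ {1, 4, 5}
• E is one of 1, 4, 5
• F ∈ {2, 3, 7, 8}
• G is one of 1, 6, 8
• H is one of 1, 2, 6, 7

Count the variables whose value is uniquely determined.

A, D, E between them cover only {1, 4, 5} — a naked triple. Remove those values from B, C, G, H.
C has just one choice, so C = 8. Strike 8 from B, F, G.
G must be 6 (only option left). So H can't be 6.
B must be 3 (only option left). Remove 3 from F.
Determined: B=3, C=8, G=6. The other variables each still have more than one consistent value. That makes 3.

3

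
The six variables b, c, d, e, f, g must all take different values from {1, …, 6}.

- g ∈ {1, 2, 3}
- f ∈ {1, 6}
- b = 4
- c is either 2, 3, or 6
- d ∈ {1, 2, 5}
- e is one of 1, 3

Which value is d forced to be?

b has just one choice, so b = 4.
The 5 still-open variables draw from only 5 values {1, 2, 3, 5, 6}, so each is used; only d can be 5, hence d = 5.

5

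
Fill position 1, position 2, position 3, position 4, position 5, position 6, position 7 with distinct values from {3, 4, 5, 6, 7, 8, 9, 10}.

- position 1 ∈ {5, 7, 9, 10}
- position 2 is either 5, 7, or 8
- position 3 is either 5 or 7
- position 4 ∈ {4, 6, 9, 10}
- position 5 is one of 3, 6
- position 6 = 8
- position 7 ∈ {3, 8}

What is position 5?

position 6's domain is down to {8}, so position 6 = 8. So position 2, position 7 can't be 8.
That leaves position 7 = 3. So position 5 can't be 3.
So position 5 = 6.

6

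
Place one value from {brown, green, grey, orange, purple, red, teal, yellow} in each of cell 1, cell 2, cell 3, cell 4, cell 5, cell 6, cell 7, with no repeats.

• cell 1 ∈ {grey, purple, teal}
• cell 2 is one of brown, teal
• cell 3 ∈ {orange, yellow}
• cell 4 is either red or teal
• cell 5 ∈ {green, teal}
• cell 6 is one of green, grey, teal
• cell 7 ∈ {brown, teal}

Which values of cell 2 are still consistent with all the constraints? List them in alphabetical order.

brown, teal

cell 2 and cell 7 share exactly the 2 values {brown, teal}; by pigeonhole those values go to them, so strike brown, teal from cell 1, cell 4, cell 5, cell 6.
cell 4 has just one choice, so cell 4 = red.
cell 5 has just one choice, so cell 5 = green. Strike green from cell 6.
cell 6's domain is down to {grey}, so cell 6 = grey. Eliminate grey elsewhere: cell 1.
That leaves cell 1 = purple.
No further eliminations apply; cell 2 can still be any of brown, teal.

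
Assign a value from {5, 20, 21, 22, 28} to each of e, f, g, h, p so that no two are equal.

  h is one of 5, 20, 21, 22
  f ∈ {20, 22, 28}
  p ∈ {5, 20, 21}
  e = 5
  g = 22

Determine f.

e's domain is down to {5}, so e = 5. So h, p can't be 5.
That leaves g = 22. Remove 22 from f, h.
Among the 3 still-open variables, 28 fits only f (and all 3 values in {20, 21, 28} must be used), so f = 28.

28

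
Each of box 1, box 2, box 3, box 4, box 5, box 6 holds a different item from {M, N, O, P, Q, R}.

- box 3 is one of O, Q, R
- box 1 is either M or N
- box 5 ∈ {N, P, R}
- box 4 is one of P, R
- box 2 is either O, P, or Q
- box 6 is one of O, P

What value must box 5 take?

N

The 6 variables draw from only 6 values {M, N, O, P, Q, R}, so each is used; only box 1 can be M, hence box 1 = M.
The 5 still-open variables draw from only 5 values {N, O, P, Q, R}, so each is used; only box 5 can be N, hence box 5 = N.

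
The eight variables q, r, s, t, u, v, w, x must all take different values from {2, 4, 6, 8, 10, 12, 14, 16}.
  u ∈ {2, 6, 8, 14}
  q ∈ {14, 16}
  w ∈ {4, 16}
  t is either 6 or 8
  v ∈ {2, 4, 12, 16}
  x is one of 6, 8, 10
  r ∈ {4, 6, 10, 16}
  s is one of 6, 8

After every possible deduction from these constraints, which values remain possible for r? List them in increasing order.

4, 16

The 8 variables draw from only 8 values {2, 4, 6, 8, 10, 12, 14, 16}, so each is used; only v can be 12, hence v = 12.
The 7 still-open variables together cover exactly {2, 4, 6, 8, 10, 14, 16} — 7 values for 7 variables — and 2 appears only in u's list, so u = 2.
The 6 still-open variables draw from only 6 values {4, 6, 8, 10, 14, 16}, so each is used; only q can be 14, hence q = 14.
s and t between them cover only {6, 8} — a naked pair. Remove those values from r, x.
x's domain is down to {10}, so x = 10. Strike 10 from r.
No further eliminations apply; r can still be any of 4, 16.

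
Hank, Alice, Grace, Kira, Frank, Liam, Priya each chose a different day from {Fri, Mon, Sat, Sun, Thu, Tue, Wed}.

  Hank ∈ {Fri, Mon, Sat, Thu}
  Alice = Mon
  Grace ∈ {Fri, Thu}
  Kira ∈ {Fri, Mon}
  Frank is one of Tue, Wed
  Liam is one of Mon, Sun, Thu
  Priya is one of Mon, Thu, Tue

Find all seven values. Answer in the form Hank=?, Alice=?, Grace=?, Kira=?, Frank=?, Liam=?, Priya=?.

Alice has just one choice, so Alice = Mon. Strike Mon from Hank, Kira, Liam, Priya.
Kira has just one choice, so Kira = Fri. Strike Fri from Hank, Grace.
Grace must be Thu (only option left). Remove Thu from Hank, Liam, Priya.
Liam's domain is down to {Sun}, so Liam = Sun.
Priya has just one choice, so Priya = Tue. Eliminate Tue elsewhere: Frank.
Hank must be Sat (only option left).
Frank has just one choice, so Frank = Wed.

Hank=Sat, Alice=Mon, Grace=Thu, Kira=Fri, Frank=Wed, Liam=Sun, Priya=Tue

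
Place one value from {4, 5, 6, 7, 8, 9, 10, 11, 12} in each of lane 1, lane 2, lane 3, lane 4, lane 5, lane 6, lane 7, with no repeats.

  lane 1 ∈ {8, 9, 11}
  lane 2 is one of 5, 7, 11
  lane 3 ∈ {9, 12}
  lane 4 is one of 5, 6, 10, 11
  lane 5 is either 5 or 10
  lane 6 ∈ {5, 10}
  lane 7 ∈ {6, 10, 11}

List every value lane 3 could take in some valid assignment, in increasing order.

The 2 variables lane 5 and lane 6 are confined to {5, 10}, which locks those values in; drop them from lane 2, lane 4, lane 7.
lane 4 and lane 7 share exactly the 2 values {6, 11}; by pigeonhole those values go to them, so strike 6, 11 from lane 1, lane 2.
lane 2 has just one choice, so lane 2 = 7.
No further eliminations apply; lane 3 can still be any of 9, 12.

9, 12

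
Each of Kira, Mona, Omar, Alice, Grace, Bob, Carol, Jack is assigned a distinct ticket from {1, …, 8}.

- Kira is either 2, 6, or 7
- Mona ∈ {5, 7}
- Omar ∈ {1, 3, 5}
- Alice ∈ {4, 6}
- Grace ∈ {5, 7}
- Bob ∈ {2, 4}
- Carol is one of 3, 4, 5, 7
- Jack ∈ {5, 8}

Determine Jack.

8

The 8 variables draw from only 8 values {1, 2, 3, 4, 5, 6, 7, 8}, so each is used; only Omar can be 1, hence Omar = 1.
The 7 still-open variables together cover exactly {2, 3, 4, 5, 6, 7, 8} — 7 values for 7 variables — and 3 appears only in Carol's list, so Carol = 3.
Among the 6 still-open variables, 8 fits only Jack (and all 6 values in {2, 4, 5, 6, 7, 8} must be used), so Jack = 8.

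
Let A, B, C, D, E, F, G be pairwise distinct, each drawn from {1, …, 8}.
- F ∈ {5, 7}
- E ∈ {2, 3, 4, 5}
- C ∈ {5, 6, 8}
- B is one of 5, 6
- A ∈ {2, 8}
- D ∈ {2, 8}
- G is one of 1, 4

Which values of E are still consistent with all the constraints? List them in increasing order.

3, 4

A and D share exactly the 2 values {2, 8}; by pigeonhole those values go to them, so strike 2, 8 from C, E.
B and C share exactly the 2 values {5, 6}; by pigeonhole those values go to them, so strike 5, 6 from E, F.
F must be 7 (only option left).
No further eliminations apply; E can still be any of 3, 4.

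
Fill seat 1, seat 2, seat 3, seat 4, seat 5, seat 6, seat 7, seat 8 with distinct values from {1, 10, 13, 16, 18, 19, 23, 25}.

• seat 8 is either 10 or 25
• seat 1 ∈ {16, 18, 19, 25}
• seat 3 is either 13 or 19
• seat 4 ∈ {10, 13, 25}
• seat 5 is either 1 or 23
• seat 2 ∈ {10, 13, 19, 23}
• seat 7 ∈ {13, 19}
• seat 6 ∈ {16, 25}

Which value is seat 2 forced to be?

23

The 8 variables draw from only 8 values {1, 10, 13, 16, 18, 19, 23, 25}, so each is used; only seat 5 can be 1, hence seat 5 = 1.
The 7 still-open variables draw from only 7 values {10, 13, 16, 18, 19, 23, 25}, so each is used; only seat 1 can be 18, hence seat 1 = 18.
The 6 still-open variables draw from only 6 values {10, 13, 16, 19, 23, 25}, so each is used; only seat 6 can be 16, hence seat 6 = 16.
The 5 still-open variables draw from only 5 values {10, 13, 19, 23, 25}, so each is used; only seat 2 can be 23, hence seat 2 = 23.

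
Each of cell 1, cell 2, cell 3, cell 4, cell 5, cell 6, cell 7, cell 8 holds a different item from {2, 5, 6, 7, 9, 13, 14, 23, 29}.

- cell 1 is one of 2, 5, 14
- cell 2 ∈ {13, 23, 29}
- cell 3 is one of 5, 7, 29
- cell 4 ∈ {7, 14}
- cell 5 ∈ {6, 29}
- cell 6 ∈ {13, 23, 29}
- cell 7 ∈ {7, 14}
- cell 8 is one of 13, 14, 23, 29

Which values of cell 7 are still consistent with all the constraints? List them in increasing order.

7, 14

The 8 variables draw from only 8 values {2, 5, 6, 7, 13, 14, 23, 29}, so each is used; only cell 1 can be 2, hence cell 1 = 2.
Among the 7 still-open variables, 5 fits only cell 3 (and all 7 values in {5, 6, 7, 13, 14, 23, 29} must be used), so cell 3 = 5.
The 6 still-open variables together cover exactly {6, 7, 13, 14, 23, 29} — 6 values for 6 variables — and 6 appears only in cell 5's list, so cell 5 = 6.
The 2 variables cell 4 and cell 7 are confined to {7, 14}, which locks those values in; drop them from cell 8.
No further eliminations apply; cell 7 can still be any of 7, 14.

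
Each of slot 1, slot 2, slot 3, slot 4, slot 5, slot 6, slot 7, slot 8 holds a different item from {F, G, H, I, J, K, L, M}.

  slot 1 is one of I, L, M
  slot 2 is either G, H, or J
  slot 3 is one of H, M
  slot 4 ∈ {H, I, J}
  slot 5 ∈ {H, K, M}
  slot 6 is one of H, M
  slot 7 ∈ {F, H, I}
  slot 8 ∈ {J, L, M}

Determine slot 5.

K

The 8 variables draw from only 8 values {F, G, H, I, J, K, L, M}, so each is used; only slot 7 can be F, hence slot 7 = F.
Among the 7 still-open variables, G fits only slot 2 (and all 7 values in {G, H, I, J, K, L, M} must be used), so slot 2 = G.
The 6 still-open variables draw from only 6 values {H, I, J, K, L, M}, so each is used; only slot 5 can be K, hence slot 5 = K.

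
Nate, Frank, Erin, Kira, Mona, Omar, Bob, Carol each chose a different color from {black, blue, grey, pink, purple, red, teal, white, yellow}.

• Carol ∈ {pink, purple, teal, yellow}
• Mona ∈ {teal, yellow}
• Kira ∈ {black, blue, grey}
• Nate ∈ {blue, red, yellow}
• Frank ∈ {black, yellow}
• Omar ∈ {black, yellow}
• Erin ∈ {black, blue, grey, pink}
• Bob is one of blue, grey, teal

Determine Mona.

teal

Among the 8 variables, purple fits only Carol (and all 8 values in {black, blue, grey, pink, purple, red, teal, yellow} must be used), so Carol = purple.
The 7 still-open variables together cover exactly {black, blue, grey, pink, red, teal, yellow} — 7 values for 7 variables — and pink appears only in Erin's list, so Erin = pink.
The 6 still-open variables draw from only 6 values {black, blue, grey, red, teal, yellow}, so each is used; only Nate can be red, hence Nate = red.
Frank and Omar between them cover only {black, yellow} — a naked pair. Remove those values from Kira, Mona.
So Mona = teal.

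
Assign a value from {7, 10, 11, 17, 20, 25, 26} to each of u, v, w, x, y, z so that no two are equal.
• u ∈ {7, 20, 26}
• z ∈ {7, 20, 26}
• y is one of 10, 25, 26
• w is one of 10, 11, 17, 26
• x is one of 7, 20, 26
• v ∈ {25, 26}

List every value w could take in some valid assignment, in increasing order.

The 3 variables u, x, z are confined to {7, 20, 26}, which locks those values in; drop them from v, w, y.
v must be 25 (only option left). So y can't be 25.
y must be 10 (only option left). Eliminate 10 elsewhere: w.
No further eliminations apply; w can still be any of 11, 17.

11, 17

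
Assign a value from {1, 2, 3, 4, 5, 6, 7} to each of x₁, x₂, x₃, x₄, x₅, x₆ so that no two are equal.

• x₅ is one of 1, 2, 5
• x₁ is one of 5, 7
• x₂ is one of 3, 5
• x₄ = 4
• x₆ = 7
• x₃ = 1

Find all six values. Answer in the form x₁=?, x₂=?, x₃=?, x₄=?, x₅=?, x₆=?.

x₃ has just one choice, so x₃ = 1. Remove 1 from x₅.
x₄'s domain is down to {4}, so x₄ = 4.
x₆ must be 7 (only option left). So x₁ can't be 7.
x₁ has just one choice, so x₁ = 5. So x₂, x₅ can't be 5.
x₂ must be 3 (only option left).
x₅'s domain is down to {2}, so x₅ = 2.

x₁=5, x₂=3, x₃=1, x₄=4, x₅=2, x₆=7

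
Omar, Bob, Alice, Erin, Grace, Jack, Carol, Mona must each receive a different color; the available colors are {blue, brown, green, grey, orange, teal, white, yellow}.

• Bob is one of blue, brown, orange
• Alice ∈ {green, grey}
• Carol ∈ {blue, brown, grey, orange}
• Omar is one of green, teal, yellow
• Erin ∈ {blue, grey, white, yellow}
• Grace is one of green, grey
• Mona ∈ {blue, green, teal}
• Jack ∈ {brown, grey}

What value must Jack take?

The 8 variables draw from only 8 values {blue, brown, green, grey, orange, teal, white, yellow}, so each is used; only Erin can be white, hence Erin = white.
Among the 7 still-open variables, yellow fits only Omar (and all 7 values in {blue, brown, green, grey, orange, teal, yellow} must be used), so Omar = yellow.
The 6 still-open variables draw from only 6 values {blue, brown, green, grey, orange, teal}, so each is used; only Mona can be teal, hence Mona = teal.
Alice and Grace share exactly the 2 values {green, grey}; by pigeonhole those values go to them, so strike green, grey from Jack, Carol.
So Jack = brown.

brown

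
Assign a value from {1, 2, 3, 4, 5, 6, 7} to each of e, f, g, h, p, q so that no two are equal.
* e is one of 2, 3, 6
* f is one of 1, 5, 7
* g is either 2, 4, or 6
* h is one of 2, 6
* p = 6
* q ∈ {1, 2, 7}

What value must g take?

p must be 6 (only option left). So e, g, h can't be 6.
h has just one choice, so h = 2. Remove 2 from e, g, q.
So g = 4.

4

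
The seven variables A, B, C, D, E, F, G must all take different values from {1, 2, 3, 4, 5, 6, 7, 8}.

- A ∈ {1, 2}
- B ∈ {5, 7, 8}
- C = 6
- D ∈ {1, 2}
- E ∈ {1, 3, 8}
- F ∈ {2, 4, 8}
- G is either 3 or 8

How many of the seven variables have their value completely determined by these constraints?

C has just one choice, so C = 6.
A and D between them cover only {1, 2} — a naked pair. Remove those values from E, F.
E and G between them cover only {3, 8} — a naked pair. Remove those values from B, F.
F has just one choice, so F = 4.
Determined: C=6, F=4. The other variables each still have more than one consistent value. That makes 2.

2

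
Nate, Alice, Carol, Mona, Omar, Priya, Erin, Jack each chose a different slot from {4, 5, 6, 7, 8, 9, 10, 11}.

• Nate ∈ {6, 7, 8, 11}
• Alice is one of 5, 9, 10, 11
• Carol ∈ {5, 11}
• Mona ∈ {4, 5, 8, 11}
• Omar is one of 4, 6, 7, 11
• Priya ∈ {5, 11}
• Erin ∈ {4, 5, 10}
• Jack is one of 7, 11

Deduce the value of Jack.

The 8 variables draw from only 8 values {4, 5, 6, 7, 8, 9, 10, 11}, so each is used; only Alice can be 9, hence Alice = 9.
The 7 still-open variables draw from only 7 values {4, 5, 6, 7, 8, 10, 11}, so each is used; only Erin can be 10, hence Erin = 10.
Carol and Priya between them cover only {5, 11} — a naked pair. Remove those values from Nate, Mona, Omar, Jack.
So Jack = 7.

7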